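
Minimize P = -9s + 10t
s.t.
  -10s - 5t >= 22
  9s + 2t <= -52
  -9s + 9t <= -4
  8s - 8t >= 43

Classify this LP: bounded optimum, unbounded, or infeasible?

unbounded

From the feasible point (-15/4, -73/8), moving in the direction (2, -9) keeps every constraint satisfied while P decreases without bound.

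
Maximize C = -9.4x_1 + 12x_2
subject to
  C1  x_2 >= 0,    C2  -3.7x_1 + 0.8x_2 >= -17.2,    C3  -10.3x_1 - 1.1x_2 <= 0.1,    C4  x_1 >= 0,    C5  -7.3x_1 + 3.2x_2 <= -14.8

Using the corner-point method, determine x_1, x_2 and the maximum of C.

x_1 = 7.2, x_2 = 11.8, maximum C = 73.92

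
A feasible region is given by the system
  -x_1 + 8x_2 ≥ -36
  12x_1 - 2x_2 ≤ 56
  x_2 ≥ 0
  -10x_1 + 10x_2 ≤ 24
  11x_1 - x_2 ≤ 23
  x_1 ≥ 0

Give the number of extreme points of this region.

Of the 15 pairwise boundary intersections, those satisfying every inequality are:
  (23/11, 0)
  (0, 0)
  (127/50, 247/50)
  (0, 12/5)

4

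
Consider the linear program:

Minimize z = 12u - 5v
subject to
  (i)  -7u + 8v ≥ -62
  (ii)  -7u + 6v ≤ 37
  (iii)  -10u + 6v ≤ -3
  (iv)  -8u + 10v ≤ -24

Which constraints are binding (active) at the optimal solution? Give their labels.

(i) and (iii)

Vertices and z = 12u - 5v:
  (-174/19, -599/38) → z = -1181/38
  (214/3, 164/3) → z = 1748/3
  (-57/26, -54/13) → z = -72/13

The minimum is at (-174/19, -599/38). Substituting into each constraint, equality holds for (i) and (iii); the remaining constraints have slack.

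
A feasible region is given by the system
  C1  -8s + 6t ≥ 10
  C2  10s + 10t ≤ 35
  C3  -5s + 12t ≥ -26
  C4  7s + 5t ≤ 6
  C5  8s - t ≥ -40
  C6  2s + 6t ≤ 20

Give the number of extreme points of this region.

Intersecting each pair of boundary lines and keeping only the points that satisfy every inequality leaves:
  (-46/11, -43/11)
  (-7/41, 59/41)
  (-506/91, -408/91)
  (-2, 4)
  (-22/5, 24/5)

5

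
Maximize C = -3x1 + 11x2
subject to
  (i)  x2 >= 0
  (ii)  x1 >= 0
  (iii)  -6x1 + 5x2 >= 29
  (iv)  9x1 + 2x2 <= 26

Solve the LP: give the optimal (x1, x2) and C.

Feasible corners and C = -3x1 + 11x2:
  (0, 29/5) → C = 319/5
  (0, 13) → C = 143
  (24/19, 139/19) → C = 1457/19

The optimum lies where x1 = 0 and 9x1 + 2x2 = 26.
Solving simultaneously gives x1 = 0, x2 = 13.

x1 = 0, x2 = 13, maximum C = 143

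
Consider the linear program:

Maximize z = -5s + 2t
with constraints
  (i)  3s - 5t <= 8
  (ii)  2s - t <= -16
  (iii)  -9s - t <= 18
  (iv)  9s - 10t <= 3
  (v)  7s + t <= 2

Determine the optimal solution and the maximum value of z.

s = -10, t = 72, maximum z = 194

Vertices and z = -5s + 2t:
  (-34/11, 108/11) → z = 386/11
  (-14/9, 116/9) → z = 302/9
  (-10, 72) → z = 194

At the optimal vertex, -9s - t = 18 and 7s + t = 2.
Solving simultaneously gives s = -10, t = 72.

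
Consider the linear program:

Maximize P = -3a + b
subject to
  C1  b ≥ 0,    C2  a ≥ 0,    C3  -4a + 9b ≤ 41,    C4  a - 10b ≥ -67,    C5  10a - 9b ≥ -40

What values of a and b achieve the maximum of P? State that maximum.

a = 0, b = 40/9, maximum P = 40/9

Vertices and P = -3a + b:
  (0, 0) → P = 0
  (0, 40/9) → P = 40/9
  (193/31, 227/31) → P = -352/31
  (1/6, 125/27) → P = 223/54
The feasible region is unbounded (it extends along (10, 1), (1, 0)), but P strictly decreases along every unbounded feasible direction, so there is no improving ray and the maximum is attained at a vertex.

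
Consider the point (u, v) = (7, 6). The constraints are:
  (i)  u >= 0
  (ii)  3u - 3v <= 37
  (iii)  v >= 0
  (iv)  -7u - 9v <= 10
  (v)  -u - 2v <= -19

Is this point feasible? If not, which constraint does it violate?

feasible

(i): 7 ≥ 0 ✓
(ii): 3 ≤ 37 ✓
(iii): 6 ≥ 0 ✓
(iv): -103 ≤ 10 ✓
(v): -19 ≤ -19 ✓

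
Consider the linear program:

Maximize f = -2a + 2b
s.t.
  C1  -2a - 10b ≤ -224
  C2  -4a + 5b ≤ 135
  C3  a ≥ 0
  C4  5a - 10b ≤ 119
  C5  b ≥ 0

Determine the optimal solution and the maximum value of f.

Extreme points and f = -2a + 2b:
  (0, 112/5) → f = 224/5
  (49, 63/5) → f = -364/5
  (0, 27) → f = 54
The feasible region is unbounded (it extends along (2, 1), (5, 4)), but f strictly decreases along every unbounded feasible direction, so there is no improving ray and the maximum is attained at a vertex.

a = 0, b = 27, maximum f = 54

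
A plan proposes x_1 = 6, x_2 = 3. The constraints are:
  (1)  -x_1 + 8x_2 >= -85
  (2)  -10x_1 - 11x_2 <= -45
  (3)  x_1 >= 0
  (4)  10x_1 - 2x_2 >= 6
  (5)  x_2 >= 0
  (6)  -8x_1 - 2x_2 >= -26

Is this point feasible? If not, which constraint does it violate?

Constraint (6): -8x_1 - 2x_2 = -54, which is not ≥ -26. All other constraints are satisfied.

not feasible — violates (6)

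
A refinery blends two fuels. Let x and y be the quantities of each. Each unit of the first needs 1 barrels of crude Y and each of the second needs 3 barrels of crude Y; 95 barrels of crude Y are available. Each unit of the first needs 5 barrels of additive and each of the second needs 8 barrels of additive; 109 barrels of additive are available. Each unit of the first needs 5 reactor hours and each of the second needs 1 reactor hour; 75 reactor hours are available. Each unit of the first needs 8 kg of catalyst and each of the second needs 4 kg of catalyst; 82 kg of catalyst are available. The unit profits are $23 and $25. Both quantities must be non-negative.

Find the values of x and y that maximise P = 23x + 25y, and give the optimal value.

x = 5, y = 21/2, maximum P = 755/2

Extreme points and P = 23x + 25y:
  (0, 0) → P = 0
  (0, 109/8) → P = 2725/8
  (41/4, 0) → P = 943/4
  (5, 21/2) → P = 755/2

At the optimal vertex, 5x + 8y = 109 and 8x + 4y = 82.
Solving simultaneously gives x = 5, y = 21/2.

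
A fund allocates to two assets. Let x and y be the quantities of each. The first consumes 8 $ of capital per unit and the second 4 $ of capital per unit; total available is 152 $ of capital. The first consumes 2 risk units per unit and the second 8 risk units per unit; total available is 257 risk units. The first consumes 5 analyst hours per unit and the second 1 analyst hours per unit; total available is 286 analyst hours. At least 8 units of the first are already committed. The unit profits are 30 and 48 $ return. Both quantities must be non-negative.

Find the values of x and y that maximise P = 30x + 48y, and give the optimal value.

x = 8, y = 22, maximum P = 1296

Vertices and P = 30x + 48y:
  (19, 0) → P = 570
  (8, 0) → P = 240
  (8, 22) → P = 1296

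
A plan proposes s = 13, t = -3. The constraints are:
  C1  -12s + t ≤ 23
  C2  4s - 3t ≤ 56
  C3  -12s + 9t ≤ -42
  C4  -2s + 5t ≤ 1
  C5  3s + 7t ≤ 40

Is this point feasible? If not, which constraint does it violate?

not feasible — violates C2

Constraint C2: 4s - 3t = 61, which is not ≤ 56. All other constraints are satisfied.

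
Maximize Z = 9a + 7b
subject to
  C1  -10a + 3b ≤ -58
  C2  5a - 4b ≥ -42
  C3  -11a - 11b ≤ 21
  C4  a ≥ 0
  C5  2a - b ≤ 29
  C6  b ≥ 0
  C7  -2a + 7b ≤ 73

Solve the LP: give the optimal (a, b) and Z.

Extreme points and Z = 9a + 7b:
  (29/5, 0) → Z = 261/5
  (625/64, 423/32) → Z = 11547/64
  (29/2, 0) → Z = 261/2
  (23, 17) → Z = 326

a = 23, b = 17, maximum Z = 326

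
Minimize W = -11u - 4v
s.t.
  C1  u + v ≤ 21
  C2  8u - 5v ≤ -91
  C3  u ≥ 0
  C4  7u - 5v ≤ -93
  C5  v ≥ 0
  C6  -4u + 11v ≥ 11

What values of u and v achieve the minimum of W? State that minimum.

Extreme points and W = -11u - 4v:
  (0, 21) → W = -84
  (1, 20) → W = -91
  (0, 93/5) → W = -372/5

At the optimal vertex, u + v = 21 and 7u - 5v = -93.
Solving simultaneously gives u = 1, v = 20.

u = 1, v = 20, minimum W = -91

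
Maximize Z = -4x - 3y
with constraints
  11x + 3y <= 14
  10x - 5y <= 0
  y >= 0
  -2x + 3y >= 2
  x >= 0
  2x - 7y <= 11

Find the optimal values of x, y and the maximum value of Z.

x = 0, y = 2/3, maximum Z = -2

Feasible corners and Z = -4x - 3y:
  (14/17, 28/17) → Z = -140/17
  (0, 14/3) → Z = -14
  (1/2, 1) → Z = -5
  (0, 2/3) → Z = -2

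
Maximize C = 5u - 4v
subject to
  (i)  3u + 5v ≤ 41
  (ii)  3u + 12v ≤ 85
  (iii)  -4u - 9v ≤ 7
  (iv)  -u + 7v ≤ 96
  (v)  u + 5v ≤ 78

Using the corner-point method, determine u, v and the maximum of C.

The binding constraints are 3u + 5v = 41 and -4u - 9v = 7.
Solving simultaneously gives u = 404/7, v = -185/7.

u = 404/7, v = -185/7, maximum C = 2760/7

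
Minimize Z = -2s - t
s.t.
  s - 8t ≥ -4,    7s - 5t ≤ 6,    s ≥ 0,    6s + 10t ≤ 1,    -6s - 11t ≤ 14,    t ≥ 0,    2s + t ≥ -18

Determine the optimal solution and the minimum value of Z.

Feasible corners and Z = -2s - t:
  (0, 1/10) → Z = -1/10
  (0, 0) → Z = 0
  (1/6, 0) → Z = -1/3

The binding constraints are 6s + 10t = 1 and t = 0.
Solving simultaneously gives s = 1/6, t = 0.

s = 1/6, t = 0, minimum Z = -1/3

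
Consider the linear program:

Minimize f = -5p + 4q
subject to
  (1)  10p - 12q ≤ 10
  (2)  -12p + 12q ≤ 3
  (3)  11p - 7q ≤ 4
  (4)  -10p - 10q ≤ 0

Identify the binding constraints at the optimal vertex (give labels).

(3) and (4)

Vertices and f = -5p + 4q:
  (23/16, 27/16) → f = -7/16
  (-1/8, 1/8) → f = 9/8
  (2/9, -2/9) → f = -2

The minimum is at (2/9, -2/9). Substituting into each constraint, equality holds for (3) and (4); the remaining constraints have slack.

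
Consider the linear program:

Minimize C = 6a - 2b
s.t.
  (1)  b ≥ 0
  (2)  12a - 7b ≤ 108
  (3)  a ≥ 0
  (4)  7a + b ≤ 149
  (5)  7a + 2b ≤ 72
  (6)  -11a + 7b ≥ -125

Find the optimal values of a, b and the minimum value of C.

Vertices and C = 6a - 2b:
  (9, 0) → C = 54
  (0, 0) → C = 0
  (720/73, 108/73) → C = 4104/73
  (0, 36) → C = -72

The optimum lies where a = 0 and 7a + 2b = 72.
Solving simultaneously gives a = 0, b = 36.

a = 0, b = 36, minimum C = -72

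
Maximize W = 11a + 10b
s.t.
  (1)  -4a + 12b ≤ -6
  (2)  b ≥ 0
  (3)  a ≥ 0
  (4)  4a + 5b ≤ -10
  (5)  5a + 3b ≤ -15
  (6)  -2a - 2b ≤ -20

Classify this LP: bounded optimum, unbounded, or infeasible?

infeasible

The boundaries 5a + 3b = -15 and -2a - 2b = -20 meet at (-45/2, 65/2), but that point violates -4a + 12b ≤ -6. Every candidate vertex is excluded by some other constraint, so the feasible region is empty.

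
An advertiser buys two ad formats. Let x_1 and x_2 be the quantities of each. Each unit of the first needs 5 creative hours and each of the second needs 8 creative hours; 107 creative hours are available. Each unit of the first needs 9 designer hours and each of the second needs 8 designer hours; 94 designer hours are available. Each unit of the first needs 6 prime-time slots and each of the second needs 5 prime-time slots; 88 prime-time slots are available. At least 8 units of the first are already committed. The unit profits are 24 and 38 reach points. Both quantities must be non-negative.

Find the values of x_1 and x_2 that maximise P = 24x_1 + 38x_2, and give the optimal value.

x_1 = 8, x_2 = 11/4, maximum P = 593/2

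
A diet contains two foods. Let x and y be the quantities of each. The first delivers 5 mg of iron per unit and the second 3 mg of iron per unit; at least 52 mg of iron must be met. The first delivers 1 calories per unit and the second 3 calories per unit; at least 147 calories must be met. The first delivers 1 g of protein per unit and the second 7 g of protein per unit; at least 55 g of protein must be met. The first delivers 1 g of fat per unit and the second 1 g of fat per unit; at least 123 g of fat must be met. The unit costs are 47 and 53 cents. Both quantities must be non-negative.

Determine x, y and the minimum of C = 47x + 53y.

Extreme points and C = 47x + 53y:
  (0, 123) → C = 6519
  (147, 0) → C = 6909
  (111, 12) → C = 5853
The feasible region is unbounded (it extends along (0, 1), (1, 0)), but C strictly increases along every unbounded feasible direction, so there is no improving ray and the minimum is attained at a vertex.

The optimum lies where x + 3y = 147 and x + y = 123.
Solving simultaneously gives x = 111, y = 12.

x = 111, y = 12, minimum C = 5853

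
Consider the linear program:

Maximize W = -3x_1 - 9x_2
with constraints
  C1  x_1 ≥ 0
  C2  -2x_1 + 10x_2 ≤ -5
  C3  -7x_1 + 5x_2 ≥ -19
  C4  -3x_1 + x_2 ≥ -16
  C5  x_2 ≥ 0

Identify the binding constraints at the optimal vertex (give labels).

C2 and C5

Extreme points and W = -3x_1 - 9x_2:
  (11/4, 1/20) → W = -87/10
  (5/2, 0) → W = -15/2
  (19/7, 0) → W = -57/7

The maximum is at (5/2, 0). Substituting into each constraint, equality holds for C2 and C5; the remaining constraints have slack.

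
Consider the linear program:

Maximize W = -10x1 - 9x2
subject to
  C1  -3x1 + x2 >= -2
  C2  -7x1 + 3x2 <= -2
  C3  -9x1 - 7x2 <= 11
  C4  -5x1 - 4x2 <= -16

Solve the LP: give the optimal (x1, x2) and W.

x1 = 24/17, x2 = 38/17, maximum W = -582/17

The binding constraints are -3x1 + x2 = -2 and -5x1 - 4x2 = -16.
Solving simultaneously gives x1 = 24/17, x2 = 38/17.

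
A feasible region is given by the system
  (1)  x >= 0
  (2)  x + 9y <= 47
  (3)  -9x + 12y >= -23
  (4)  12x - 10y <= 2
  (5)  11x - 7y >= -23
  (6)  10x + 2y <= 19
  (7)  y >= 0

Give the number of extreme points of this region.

5

Pairwise boundary intersections that survive every other constraint:
  (0, 23/7)
  (0, 0)
  (97/62, 52/31)
  (1/6, 0)
  (87/92, 439/92)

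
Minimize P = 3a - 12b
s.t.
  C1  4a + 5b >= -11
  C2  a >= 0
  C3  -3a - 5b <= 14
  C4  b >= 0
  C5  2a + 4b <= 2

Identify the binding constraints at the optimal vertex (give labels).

C2 and C5

Feasible corners and P = 3a - 12b:
  (0, 0) → P = 0
  (0, 1/2) → P = -6
  (1, 0) → P = 3

The minimum is at (0, 1/2). Substituting into each constraint, equality holds for C2 and C5; the remaining constraints have slack.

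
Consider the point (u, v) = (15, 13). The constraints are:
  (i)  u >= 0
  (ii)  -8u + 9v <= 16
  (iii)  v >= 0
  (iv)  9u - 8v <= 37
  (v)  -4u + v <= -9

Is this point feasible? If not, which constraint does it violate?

feasible

(i): 15 ≥ 0 ✓
(ii): -3 ≤ 16 ✓
(iii): 13 ≥ 0 ✓
(iv): 31 ≤ 37 ✓
(v): -47 ≤ -9 ✓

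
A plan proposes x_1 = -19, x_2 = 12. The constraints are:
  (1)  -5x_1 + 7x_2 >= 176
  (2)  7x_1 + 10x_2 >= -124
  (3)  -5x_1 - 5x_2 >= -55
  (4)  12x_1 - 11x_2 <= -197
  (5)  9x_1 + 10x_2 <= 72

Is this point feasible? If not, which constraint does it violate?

feasible

(1): 179 ≥ 176 ✓
(2): -13 ≥ -124 ✓
(3): 35 ≥ -55 ✓
(4): -360 ≤ -197 ✓
(5): -51 ≤ 72 ✓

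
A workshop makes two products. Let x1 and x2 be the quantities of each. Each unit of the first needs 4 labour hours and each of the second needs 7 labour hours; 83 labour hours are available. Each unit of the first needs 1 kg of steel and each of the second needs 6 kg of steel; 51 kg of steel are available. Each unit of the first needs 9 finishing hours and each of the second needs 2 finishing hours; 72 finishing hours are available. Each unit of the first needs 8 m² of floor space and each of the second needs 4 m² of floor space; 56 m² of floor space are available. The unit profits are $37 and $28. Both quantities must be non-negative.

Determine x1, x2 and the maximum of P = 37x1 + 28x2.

The binding constraints are x1 + 6x2 = 51 and 8x1 + 4x2 = 56.
Solving simultaneously gives x1 = 3, x2 = 8.

x1 = 3, x2 = 8, maximum P = 335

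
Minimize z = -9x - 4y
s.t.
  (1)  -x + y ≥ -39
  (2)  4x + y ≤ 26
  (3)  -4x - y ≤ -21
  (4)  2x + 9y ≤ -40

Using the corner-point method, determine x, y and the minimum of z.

x = 137/17, y = -106/17, minimum z = -809/17

Extreme points and z = -9x - 4y:
  (13, -26) → z = -13
  (12, -27) → z = 0
  (137/17, -106/17) → z = -809/17
  (229/34, -101/17) → z = -1253/34

The optimum lies where 4x + y = 26 and 2x + 9y = -40.
Solving simultaneously gives x = 137/17, y = -106/17.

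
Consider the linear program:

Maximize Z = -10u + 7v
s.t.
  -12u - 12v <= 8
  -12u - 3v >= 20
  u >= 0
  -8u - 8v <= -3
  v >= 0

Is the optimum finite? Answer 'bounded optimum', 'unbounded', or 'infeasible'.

infeasible

The boundaries -12u - 3v = 20 and -8u - 8v = -3 meet at (-169/72, 49/18), but that point violates u ≥ 0. Every candidate vertex is excluded by some other constraint, so the feasible region is empty.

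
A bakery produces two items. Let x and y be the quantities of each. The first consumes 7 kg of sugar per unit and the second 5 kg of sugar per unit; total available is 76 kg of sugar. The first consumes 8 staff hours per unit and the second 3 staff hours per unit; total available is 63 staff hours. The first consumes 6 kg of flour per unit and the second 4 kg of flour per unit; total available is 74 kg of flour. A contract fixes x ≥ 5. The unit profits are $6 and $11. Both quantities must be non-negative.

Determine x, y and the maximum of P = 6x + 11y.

x = 5, y = 23/3, maximum P = 343/3

Feasible corners and P = 6x + 11y:
  (63/8, 0) → P = 189/4
  (5, 0) → P = 30
  (5, 23/3) → P = 343/3

The binding constraints are 8x + 3y = 63 and x = 5.
Solving simultaneously gives x = 5, y = 23/3.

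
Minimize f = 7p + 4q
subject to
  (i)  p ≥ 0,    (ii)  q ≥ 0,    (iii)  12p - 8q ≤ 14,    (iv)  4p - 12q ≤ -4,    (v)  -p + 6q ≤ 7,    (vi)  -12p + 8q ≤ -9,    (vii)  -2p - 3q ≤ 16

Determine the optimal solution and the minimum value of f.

p = 5/4, q = 3/4, minimum f = 47/4

Feasible corners and f = 7p + 4q:
  (25/14, 13/14) → f = 227/14
  (35/16, 49/32) → f = 343/16
  (5/4, 3/4) → f = 47/4
  (55/32, 93/64) → f = 571/32

The optimum lies where 4p - 12q = -4 and -12p + 8q = -9.
Solving simultaneously gives p = 5/4, q = 3/4.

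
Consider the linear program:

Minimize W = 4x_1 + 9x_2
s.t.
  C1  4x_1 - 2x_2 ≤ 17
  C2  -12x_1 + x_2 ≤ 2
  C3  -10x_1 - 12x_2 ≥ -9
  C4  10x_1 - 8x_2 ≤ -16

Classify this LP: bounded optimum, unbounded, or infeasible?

The boundaries 4x_1 - 2x_2 = 17 and -12x_1 + x_2 = 2 meet at (-21/20, -53/5), but that point violates 10x_1 - 8x_2 ≤ -16. Every candidate vertex is excluded by some other constraint, so the feasible region is empty.

infeasible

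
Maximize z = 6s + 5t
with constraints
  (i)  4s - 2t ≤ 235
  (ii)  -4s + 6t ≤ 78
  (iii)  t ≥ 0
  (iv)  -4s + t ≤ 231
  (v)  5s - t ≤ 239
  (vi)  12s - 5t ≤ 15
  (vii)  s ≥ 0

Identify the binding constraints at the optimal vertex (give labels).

(ii) and (vi)

Extreme points and z = 6s + 5t:
  (120/13, 249/13) → z = 1965/13
  (0, 13) → z = 65
  (5/4, 0) → z = 15/2
  (0, 0) → z = 0

The maximum is at (120/13, 249/13). Substituting into each constraint, equality holds for (ii) and (vi); the remaining constraints have slack.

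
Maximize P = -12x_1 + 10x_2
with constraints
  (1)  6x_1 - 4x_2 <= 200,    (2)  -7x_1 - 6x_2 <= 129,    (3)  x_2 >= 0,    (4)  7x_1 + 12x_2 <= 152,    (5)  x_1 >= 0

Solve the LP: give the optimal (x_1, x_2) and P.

The binding constraints are 7x_1 + 12x_2 = 152 and x_1 = 0.
Solving simultaneously gives x_1 = 0, x_2 = 38/3.

x_1 = 0, x_2 = 38/3, maximum P = 380/3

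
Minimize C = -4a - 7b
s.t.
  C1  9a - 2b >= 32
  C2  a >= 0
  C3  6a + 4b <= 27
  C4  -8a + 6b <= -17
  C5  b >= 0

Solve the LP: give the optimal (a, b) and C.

Feasible corners and C = -4a - 7b:
  (91/24, 17/16) → C = -1085/48
  (32/9, 0) → C = -128/9
  (9/2, 0) → C = -18

The binding constraints are 9a - 2b = 32 and 6a + 4b = 27.
Solving simultaneously gives a = 91/24, b = 17/16.

a = 91/24, b = 17/16, minimum C = -1085/48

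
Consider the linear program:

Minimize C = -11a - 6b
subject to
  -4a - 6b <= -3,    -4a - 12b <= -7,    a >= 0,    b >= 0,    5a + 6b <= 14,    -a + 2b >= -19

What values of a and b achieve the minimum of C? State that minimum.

a = 14/5, b = 0, minimum C = -154/5

Extreme points and C = -11a - 6b:
  (0, 7/12) → C = -7/2
  (7/4, 0) → C = -77/4
  (0, 7/3) → C = -14
  (14/5, 0) → C = -154/5

The binding constraints are b = 0 and 5a + 6b = 14.
Solving simultaneously gives a = 14/5, b = 0.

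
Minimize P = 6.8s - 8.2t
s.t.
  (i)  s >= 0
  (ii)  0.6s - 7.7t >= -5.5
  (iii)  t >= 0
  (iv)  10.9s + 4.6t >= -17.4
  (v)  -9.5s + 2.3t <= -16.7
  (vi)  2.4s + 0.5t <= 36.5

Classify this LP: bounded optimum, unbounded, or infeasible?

Vertices and P = 6.8s - 8.2t:
  (14124/7177, 6227/7177) → P = 224909/35885
  (13915/939, 585/313) → P = 80231/939
  (167/95, 0) → P = 5678/475
  (365/24, 0) → P = 1241/12
The feasible region has finitely many vertices and no improving ray; the minimum is 224909/35885 at (14124/7177, 6227/7177).

bounded optimum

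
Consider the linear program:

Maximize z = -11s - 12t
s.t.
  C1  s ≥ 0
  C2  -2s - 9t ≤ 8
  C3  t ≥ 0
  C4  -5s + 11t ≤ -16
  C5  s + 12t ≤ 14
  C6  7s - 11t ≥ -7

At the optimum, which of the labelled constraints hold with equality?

C3 and C4

Feasible corners and z = -11s - 12t:
  (16/5, 0) → z = -176/5
  (14, 0) → z = -154
  (346/71, 54/71) → z = -4454/71

The maximum is at (16/5, 0). Substituting into each constraint, equality holds for C3 and C4; the remaining constraints have slack.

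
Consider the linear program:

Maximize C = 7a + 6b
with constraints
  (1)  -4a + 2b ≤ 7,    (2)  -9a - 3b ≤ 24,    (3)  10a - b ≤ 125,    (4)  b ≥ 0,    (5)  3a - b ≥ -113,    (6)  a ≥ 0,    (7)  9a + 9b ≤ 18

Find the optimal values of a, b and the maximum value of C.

a = 2, b = 0, maximum C = 14

Corner points and C = 7a + 6b:
  (0, 0) → C = 0
  (2, 0) → C = 14
  (0, 2) → C = 12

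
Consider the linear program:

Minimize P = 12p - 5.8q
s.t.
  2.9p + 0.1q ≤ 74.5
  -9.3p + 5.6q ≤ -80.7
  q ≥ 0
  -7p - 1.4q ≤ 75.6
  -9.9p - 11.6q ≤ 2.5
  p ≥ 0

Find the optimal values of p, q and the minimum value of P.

p = 269/31, q = 0, minimum P = 3228/31

Extreme points and P = 12p - 5.8q:
  (42527/1717, 45882/1717) → P = 71826/505
  (745/29, 0) → P = 8940/29
  (269/31, 0) → P = 3228/31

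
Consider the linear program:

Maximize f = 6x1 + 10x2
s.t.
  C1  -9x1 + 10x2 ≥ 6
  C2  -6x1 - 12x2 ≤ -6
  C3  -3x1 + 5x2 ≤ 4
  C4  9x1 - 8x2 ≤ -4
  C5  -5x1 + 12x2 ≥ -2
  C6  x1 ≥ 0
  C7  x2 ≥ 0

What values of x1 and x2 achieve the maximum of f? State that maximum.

x1 = 4/7, x2 = 8/7, maximum f = 104/7

Extreme points and f = 6x1 + 10x2:
  (4/9, 1) → f = 38/3
  (0, 3/5) → f = 6
  (4/7, 8/7) → f = 104/7
  (0, 4/5) → f = 8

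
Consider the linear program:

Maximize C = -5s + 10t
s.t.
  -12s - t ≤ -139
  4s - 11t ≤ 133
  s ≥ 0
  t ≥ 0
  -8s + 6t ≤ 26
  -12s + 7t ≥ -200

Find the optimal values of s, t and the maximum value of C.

s = 691/8, t = 239/2, maximum C = 6105/8

Feasible corners and C = -5s + 10t:
  (139/12, 0) → C = -695/12
  (101/10, 89/5) → C = 255/2
  (50/3, 0) → C = -250/3
  (691/8, 239/2) → C = 6105/8

The optimum lies where -8s + 6t = 26 and -12s + 7t = -200.
Solving simultaneously gives s = 691/8, t = 239/2.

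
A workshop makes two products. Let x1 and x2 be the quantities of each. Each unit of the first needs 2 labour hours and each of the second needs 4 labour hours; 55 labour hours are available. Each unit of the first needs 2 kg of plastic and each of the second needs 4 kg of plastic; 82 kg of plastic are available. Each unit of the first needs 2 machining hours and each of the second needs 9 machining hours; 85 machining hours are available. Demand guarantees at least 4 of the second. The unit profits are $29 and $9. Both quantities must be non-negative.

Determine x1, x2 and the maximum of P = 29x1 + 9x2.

x1 = 39/2, x2 = 4, maximum P = 1203/2

Extreme points and P = 29x1 + 9x2:
  (0, 85/9) → P = 85
  (0, 4) → P = 36
  (31/2, 6) → P = 1007/2
  (39/2, 4) → P = 1203/2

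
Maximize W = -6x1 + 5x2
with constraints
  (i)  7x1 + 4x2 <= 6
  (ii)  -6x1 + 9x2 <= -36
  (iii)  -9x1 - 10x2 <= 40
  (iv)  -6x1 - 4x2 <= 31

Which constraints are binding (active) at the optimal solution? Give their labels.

Vertices and W = -6x1 + 5x2:
  (66/29, -72/29) → W = -756/29
  (110/17, -167/17) → W = -1495/17
  (0, -4) → W = -20

The maximum is at (0, -4). Substituting into each constraint, equality holds for (ii) and (iii); the remaining constraints have slack.

(ii) and (iii)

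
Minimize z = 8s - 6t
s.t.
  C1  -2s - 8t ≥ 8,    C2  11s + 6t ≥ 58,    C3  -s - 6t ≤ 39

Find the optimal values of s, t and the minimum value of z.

s = 128/19, t = -51/19, minimum z = 70

Corner points and z = 8s - 6t:
  (128/19, -51/19) → z = 70
  (66, -35/2) → z = 633
  (97/10, -487/60) → z = 1263/10

The optimum lies where -2s - 8t = 8 and 11s + 6t = 58.
Solving simultaneously gives s = 128/19, t = -51/19.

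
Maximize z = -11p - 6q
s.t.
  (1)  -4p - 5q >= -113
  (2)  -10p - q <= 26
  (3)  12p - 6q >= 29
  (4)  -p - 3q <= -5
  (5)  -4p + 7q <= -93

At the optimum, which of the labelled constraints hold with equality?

Corner points and z = -11p - 6q:
  (314/7, -93/7) → z = -2896/7
  (157/6, 5/3) → z = -1787/6
  (314/19, -73/19) → z = -3016/19

The maximum is at (314/19, -73/19). Substituting into each constraint, equality holds for (4) and (5); the remaining constraints have slack.

(4) and (5)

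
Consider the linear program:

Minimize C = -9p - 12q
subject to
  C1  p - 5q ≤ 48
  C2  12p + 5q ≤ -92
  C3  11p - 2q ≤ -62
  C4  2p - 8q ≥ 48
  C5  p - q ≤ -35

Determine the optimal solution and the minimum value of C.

p = -164/3, q = -59/3, minimum C = 728

Feasible corners and C = -9p - 12q:
  (-72, -24) → C = 936
  (-223/4, -83/4) → C = 3003/4
  (-164/3, -59/3) → C = 728

At the optimal vertex, 2p - 8q = 48 and p - q = -35.
Solving simultaneously gives p = -164/3, q = -59/3.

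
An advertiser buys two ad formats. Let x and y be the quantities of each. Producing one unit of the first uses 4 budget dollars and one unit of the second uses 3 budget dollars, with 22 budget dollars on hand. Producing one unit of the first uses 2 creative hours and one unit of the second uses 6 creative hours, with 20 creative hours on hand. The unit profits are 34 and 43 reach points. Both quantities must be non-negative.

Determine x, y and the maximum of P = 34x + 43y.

Feasible corners and P = 34x + 43y:
  (0, 0) → P = 0
  (0, 10/3) → P = 430/3
  (11/2, 0) → P = 187
  (4, 2) → P = 222

The optimum lies where 4x + 3y = 22 and 2x + 6y = 20.
Solving simultaneously gives x = 4, y = 2.

x = 4, y = 2, maximum P = 222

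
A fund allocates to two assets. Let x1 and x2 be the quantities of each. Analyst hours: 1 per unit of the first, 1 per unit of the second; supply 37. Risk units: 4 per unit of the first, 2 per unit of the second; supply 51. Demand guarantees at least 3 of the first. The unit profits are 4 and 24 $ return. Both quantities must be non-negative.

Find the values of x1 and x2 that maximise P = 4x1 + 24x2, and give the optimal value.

Extreme points and P = 4x1 + 24x2:
  (51/4, 0) → P = 51
  (3, 0) → P = 12
  (3, 39/2) → P = 480

x1 = 3, x2 = 39/2, maximum P = 480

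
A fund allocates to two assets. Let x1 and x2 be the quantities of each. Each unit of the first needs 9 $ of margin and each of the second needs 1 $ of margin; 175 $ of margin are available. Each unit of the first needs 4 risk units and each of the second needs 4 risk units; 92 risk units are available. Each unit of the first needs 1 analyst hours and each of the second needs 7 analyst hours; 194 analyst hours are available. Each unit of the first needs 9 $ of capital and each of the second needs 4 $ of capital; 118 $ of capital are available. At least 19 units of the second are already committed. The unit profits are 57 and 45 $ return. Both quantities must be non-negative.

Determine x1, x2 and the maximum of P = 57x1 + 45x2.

Extreme points and P = 57x1 + 45x2:
  (0, 23) → P = 1035
  (0, 19) → P = 855
  (4, 19) → P = 1083

x1 = 4, x2 = 19, maximum P = 1083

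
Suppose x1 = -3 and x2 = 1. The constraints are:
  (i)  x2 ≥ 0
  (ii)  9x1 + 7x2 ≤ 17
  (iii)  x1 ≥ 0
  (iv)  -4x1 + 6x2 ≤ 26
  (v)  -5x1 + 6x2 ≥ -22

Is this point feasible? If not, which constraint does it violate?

not feasible — violates (iii)

Constraint (iii): x1 = -3, which is not ≥ 0. All other constraints are satisfied.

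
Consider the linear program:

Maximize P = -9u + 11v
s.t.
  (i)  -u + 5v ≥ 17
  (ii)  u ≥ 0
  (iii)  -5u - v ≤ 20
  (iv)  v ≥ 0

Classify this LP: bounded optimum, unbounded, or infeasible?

unbounded

From the feasible point (0, 17/5), moving in the direction (0, 1) keeps every constraint satisfied while P increases without bound.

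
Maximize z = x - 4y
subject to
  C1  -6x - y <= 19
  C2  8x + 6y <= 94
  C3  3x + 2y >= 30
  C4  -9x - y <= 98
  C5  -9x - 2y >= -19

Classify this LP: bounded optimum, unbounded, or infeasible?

Extreme points and z = x - 4y:
  (-4, 21) → z = -88
  (-37/19, 347/19) → z = -75
  (-11/6, 71/4) → z = -437/6
The feasible region has finitely many vertices and no improving ray; the maximum is -437/6 at (-11/6, 71/4).

bounded optimum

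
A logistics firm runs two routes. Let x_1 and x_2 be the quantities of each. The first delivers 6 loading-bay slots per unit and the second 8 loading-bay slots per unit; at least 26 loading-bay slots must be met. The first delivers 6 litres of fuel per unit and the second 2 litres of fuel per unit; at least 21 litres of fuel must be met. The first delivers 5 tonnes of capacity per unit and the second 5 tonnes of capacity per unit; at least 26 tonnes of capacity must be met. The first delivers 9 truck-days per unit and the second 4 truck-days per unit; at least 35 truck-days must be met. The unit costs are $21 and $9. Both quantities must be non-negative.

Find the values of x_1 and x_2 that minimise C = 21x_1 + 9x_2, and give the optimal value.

x_1 = 7/3, x_2 = 7/2, minimum C = 161/2

The feasible region is unbounded (it extends along (0, 1), (1, 0)), but C strictly increases along every unbounded feasible direction, so there is no improving ray and the minimum is attained at a vertex.

The optimum lies where 6x_1 + 2x_2 = 21 and 9x_1 + 4x_2 = 35.
Solving simultaneously gives x_1 = 7/3, x_2 = 7/2.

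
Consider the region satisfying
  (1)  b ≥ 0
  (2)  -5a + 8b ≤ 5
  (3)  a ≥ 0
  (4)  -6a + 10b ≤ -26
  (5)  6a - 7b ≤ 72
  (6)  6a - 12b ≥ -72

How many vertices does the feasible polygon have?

3

The feasible vertices (each the meet of two boundaries and inside every other half-plane) are:
  (13/3, 0)
  (12, 0)
  (269/9, 46/3)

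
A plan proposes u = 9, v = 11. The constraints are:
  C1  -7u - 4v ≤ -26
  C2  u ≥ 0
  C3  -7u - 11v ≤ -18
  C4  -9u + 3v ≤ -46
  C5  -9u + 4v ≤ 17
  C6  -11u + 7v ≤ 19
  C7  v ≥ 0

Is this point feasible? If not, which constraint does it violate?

C1: -107 ≤ -26 ✓
C2: 9 ≥ 0 ✓
C3: -184 ≤ -18 ✓
C4: -48 ≤ -46 ✓
C5: -37 ≤ 17 ✓
C6: -22 ≤ 19 ✓
C7: 11 ≥ 0 ✓

feasible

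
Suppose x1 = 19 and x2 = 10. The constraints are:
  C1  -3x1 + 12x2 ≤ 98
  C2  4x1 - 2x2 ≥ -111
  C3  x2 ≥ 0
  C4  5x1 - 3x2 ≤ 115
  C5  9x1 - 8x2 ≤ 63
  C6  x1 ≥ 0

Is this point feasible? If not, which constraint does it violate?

not feasible — violates C5

Constraint C5: 9x1 - 8x2 = 91, which is not ≤ 63. All other constraints are satisfied.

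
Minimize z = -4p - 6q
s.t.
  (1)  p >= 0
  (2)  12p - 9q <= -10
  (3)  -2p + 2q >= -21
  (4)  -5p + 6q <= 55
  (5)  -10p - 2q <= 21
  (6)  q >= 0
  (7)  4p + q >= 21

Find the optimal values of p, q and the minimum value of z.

p = 145/9, q = 610/27, minimum z = -200

Vertices and z = -4p - 6q:
  (145/9, 610/27) → z = -200
  (179/48, 73/12) → z = -617/12
  (71/29, 325/29) → z = -2234/29

The optimum lies where 12p - 9q = -10 and -5p + 6q = 55.
Solving simultaneously gives p = 145/9, q = 610/27.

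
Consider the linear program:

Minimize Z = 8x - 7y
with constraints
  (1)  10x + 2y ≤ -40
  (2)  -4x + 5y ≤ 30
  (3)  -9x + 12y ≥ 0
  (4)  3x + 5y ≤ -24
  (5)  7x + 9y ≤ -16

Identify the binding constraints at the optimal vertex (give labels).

(2) and (3)

Feasible corners and Z = 8x - 7y:
  (-120, -90) → Z = -330
  (-54/7, -6/35) → Z = -2118/35
  (-32/9, -8/3) → Z = -88/9

The minimum is at (-120, -90). Substituting into each constraint, equality holds for (2) and (3); the remaining constraints have slack.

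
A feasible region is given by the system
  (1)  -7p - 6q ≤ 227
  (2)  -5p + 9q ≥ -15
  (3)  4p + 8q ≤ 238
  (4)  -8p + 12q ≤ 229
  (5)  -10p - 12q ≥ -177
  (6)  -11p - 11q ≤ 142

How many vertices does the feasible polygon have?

4

Of the 15 pairwise boundary intersections, those satisfying every inequality are:
  (591/50, 49/10)
  (-159/22, -125/22)
  (-26/9, 1853/108)
  (-4223/220, 1383/220)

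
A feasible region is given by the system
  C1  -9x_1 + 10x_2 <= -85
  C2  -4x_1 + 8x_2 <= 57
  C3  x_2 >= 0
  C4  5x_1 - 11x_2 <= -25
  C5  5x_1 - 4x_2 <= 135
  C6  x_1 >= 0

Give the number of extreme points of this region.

4

Pairwise boundary intersections that survive every other constraint:
  (625/16, 853/32)
  (1185/49, 650/49)
  (109/2, 275/8)
  (317/7, 160/7)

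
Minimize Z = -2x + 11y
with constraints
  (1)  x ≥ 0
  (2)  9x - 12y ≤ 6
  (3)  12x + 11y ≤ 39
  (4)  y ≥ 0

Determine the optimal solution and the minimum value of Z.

Feasible corners and Z = -2x + 11y:
  (0, 39/11) → Z = 39
  (0, 0) → Z = 0
  (178/81, 31/27) → Z = 667/81
  (2/3, 0) → Z = -4/3

At the optimal vertex, 9x - 12y = 6 and y = 0.
Solving simultaneously gives x = 2/3, y = 0.

x = 2/3, y = 0, minimum Z = -4/3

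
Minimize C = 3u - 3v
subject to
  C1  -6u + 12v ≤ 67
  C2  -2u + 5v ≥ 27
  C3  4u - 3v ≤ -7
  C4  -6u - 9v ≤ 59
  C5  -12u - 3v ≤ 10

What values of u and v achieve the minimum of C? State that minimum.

u = -11/6, v = 14/3, minimum C = -39/2

Feasible corners and C = 3u - 3v:
  (-11/6, 14/3) → C = -39/2
  (39/10, 113/15) → C = -109/10
  (23/7, 47/7) → C = -72/7

The optimum lies where -6u + 12v = 67 and -2u + 5v = 27.
Solving simultaneously gives u = -11/6, v = 14/3.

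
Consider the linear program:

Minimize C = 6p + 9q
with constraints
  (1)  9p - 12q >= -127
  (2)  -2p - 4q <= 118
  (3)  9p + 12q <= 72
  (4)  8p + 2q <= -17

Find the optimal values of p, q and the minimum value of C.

p = -481/15, q = -202/15, minimum C = -1568/5

Vertices and C = 6p + 9q:
  (-481/15, -202/15) → C = -1568/5
  (-229/57, 863/114) → C = 1673/38
  (6, -65/2) → C = -513/2

At the optimal vertex, 9p - 12q = -127 and -2p - 4q = 118.
Solving simultaneously gives p = -481/15, q = -202/15.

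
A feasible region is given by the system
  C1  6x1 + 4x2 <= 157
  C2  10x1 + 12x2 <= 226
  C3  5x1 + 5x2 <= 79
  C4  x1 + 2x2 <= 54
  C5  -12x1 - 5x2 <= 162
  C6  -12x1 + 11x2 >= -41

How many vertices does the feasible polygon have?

5

Pairwise boundary intersections that survive every other constraint:
  (-91/5, 34)
  (-49/2, 157/4)
  (1074/115, 743/115)
  (-594/19, 810/19)
  (-1577/192, -203/16)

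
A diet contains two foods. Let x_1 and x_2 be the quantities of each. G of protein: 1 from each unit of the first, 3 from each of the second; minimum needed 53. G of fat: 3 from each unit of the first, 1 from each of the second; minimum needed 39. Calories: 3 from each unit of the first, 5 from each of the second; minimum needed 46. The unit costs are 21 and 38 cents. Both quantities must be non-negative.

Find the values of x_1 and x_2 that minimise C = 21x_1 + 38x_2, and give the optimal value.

x_1 = 8, x_2 = 15, minimum C = 738

Corner points and C = 21x_1 + 38x_2:
  (0, 39) → C = 1482
  (53, 0) → C = 1113
  (8, 15) → C = 738
The feasible region is unbounded (it extends along (0, 1), (1, 0)), but C strictly increases along every unbounded feasible direction, so there is no improving ray and the minimum is attained at a vertex.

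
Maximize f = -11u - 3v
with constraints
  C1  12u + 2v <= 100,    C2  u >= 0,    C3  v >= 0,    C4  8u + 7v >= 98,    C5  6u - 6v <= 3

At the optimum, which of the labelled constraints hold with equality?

Vertices and f = -11u - 3v:
  (0, 50) → f = -150
  (101/14, 47/7) → f = -199/2
  (0, 14) → f = -42
  (203/30, 94/15) → f = -2797/30

The maximum is at (0, 14). Substituting into each constraint, equality holds for C2 and C4; the remaining constraints have slack.

C2 and C4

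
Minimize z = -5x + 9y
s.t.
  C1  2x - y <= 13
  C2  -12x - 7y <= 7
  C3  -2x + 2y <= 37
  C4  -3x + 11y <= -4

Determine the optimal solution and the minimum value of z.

x = 42/13, y = -85/13, minimum z = -75

Feasible corners and z = -5x + 9y:
  (42/13, -85/13) → z = -75
  (139/19, 31/19) → z = -416/19
  (-49/153, -23/51) → z = -376/153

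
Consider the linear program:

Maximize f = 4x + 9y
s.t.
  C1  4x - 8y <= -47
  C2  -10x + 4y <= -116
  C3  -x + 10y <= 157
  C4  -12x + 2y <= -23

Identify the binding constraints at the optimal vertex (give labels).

Feasible corners and f = 4x + 9y:
  (279/16, 467/32) → f = 6435/32
  (393/16, 581/32) → f = 8373/32
  (149/8, 281/16) → f = 3721/16

The maximum is at (393/16, 581/32). Substituting into each constraint, equality holds for C1 and C3; the remaining constraints have slack.

C1 and C3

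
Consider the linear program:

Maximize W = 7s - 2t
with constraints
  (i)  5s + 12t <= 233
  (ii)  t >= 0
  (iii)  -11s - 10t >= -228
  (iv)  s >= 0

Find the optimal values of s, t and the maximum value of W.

Vertices and W = 7s - 2t:
  (203/41, 1423/82) → W = -2/41
  (0, 233/12) → W = -233/6
  (228/11, 0) → W = 1596/11
  (0, 0) → W = 0

At the optimal vertex, t = 0 and -11s - 10t = -228.
Solving simultaneously gives s = 228/11, t = 0.

s = 228/11, t = 0, maximum W = 1596/11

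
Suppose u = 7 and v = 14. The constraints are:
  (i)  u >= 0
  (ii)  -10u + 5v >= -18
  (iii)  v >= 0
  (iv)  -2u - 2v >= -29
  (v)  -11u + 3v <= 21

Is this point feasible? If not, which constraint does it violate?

not feasible — violates (iv)

Constraint (iv): -2u - 2v = -42, which is not ≥ -29. All other constraints are satisfied.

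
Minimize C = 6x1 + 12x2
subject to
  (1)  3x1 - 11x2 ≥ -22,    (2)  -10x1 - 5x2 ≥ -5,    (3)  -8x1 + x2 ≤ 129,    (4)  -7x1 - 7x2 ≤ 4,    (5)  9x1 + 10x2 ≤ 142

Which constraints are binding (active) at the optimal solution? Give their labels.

(2) and (4)

Corner points and C = 6x1 + 12x2:
  (-11/25, 47/25) → C = 498/25
  (-99/49, 71/49) → C = 258/49
  (11/7, -15/7) → C = -114/7

The minimum is at (11/7, -15/7). Substituting into each constraint, equality holds for (2) and (4); the remaining constraints have slack.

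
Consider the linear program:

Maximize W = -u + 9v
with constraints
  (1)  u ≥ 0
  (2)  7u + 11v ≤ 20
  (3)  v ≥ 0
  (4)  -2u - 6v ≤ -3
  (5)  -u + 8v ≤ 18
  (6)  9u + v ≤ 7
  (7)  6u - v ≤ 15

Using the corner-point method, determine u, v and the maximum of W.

u = 0, v = 20/11, maximum W = 180/11

Extreme points and W = -u + 9v:
  (0, 20/11) → W = 180/11
  (0, 1/2) → W = 9/2
  (57/92, 131/92) → W = 561/46
  (3/4, 1/4) → W = 3/2

The optimum lies where u = 0 and 7u + 11v = 20.
Solving simultaneously gives u = 0, v = 20/11.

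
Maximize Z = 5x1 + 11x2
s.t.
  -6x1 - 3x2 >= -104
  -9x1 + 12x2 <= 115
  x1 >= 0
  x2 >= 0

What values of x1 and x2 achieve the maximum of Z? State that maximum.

Feasible corners and Z = 5x1 + 11x2:
  (301/33, 542/33) → Z = 2489/11
  (52/3, 0) → Z = 260/3
  (0, 115/12) → Z = 1265/12
  (0, 0) → Z = 0

The binding constraints are -6x1 - 3x2 = -104 and -9x1 + 12x2 = 115.
Solving simultaneously gives x1 = 301/33, x2 = 542/33.

x1 = 301/33, x2 = 542/33, maximum Z = 2489/11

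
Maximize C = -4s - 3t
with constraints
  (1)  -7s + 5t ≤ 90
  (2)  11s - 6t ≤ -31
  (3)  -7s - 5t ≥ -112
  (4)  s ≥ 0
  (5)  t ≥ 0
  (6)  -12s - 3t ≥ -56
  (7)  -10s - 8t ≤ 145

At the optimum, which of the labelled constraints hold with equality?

Feasible corners and C = -4s - 3t:
  (0, 18) → C = -54
  (10/81, 1472/81) → C = -4456/81
  (0, 31/6) → C = -31/2
  (81/35, 988/105) → C = -1312/35

The maximum is at (0, 31/6). Substituting into each constraint, equality holds for (2) and (4); the remaining constraints have slack.

(2) and (4)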